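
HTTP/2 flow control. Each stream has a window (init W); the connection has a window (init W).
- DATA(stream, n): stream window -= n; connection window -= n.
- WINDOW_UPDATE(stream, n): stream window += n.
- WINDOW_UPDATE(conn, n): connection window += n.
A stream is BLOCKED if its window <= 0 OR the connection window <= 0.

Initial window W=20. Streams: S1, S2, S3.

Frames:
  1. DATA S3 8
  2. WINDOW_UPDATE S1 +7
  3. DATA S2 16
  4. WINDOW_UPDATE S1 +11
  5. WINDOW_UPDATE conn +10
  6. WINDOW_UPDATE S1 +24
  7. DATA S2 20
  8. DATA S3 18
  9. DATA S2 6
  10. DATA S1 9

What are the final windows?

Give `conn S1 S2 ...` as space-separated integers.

Op 1: conn=12 S1=20 S2=20 S3=12 blocked=[]
Op 2: conn=12 S1=27 S2=20 S3=12 blocked=[]
Op 3: conn=-4 S1=27 S2=4 S3=12 blocked=[1, 2, 3]
Op 4: conn=-4 S1=38 S2=4 S3=12 blocked=[1, 2, 3]
Op 5: conn=6 S1=38 S2=4 S3=12 blocked=[]
Op 6: conn=6 S1=62 S2=4 S3=12 blocked=[]
Op 7: conn=-14 S1=62 S2=-16 S3=12 blocked=[1, 2, 3]
Op 8: conn=-32 S1=62 S2=-16 S3=-6 blocked=[1, 2, 3]
Op 9: conn=-38 S1=62 S2=-22 S3=-6 blocked=[1, 2, 3]
Op 10: conn=-47 S1=53 S2=-22 S3=-6 blocked=[1, 2, 3]

Answer: -47 53 -22 -6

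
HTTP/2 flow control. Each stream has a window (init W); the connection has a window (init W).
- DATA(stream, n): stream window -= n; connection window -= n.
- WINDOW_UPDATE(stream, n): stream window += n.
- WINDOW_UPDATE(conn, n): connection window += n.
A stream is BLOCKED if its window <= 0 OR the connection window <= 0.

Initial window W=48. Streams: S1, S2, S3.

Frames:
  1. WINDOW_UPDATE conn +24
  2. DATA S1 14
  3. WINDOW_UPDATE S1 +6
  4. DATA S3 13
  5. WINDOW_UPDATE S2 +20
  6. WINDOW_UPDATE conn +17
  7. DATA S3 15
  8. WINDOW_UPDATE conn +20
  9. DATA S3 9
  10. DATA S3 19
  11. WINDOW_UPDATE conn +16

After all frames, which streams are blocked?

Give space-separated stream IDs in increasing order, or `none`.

Op 1: conn=72 S1=48 S2=48 S3=48 blocked=[]
Op 2: conn=58 S1=34 S2=48 S3=48 blocked=[]
Op 3: conn=58 S1=40 S2=48 S3=48 blocked=[]
Op 4: conn=45 S1=40 S2=48 S3=35 blocked=[]
Op 5: conn=45 S1=40 S2=68 S3=35 blocked=[]
Op 6: conn=62 S1=40 S2=68 S3=35 blocked=[]
Op 7: conn=47 S1=40 S2=68 S3=20 blocked=[]
Op 8: conn=67 S1=40 S2=68 S3=20 blocked=[]
Op 9: conn=58 S1=40 S2=68 S3=11 blocked=[]
Op 10: conn=39 S1=40 S2=68 S3=-8 blocked=[3]
Op 11: conn=55 S1=40 S2=68 S3=-8 blocked=[3]

Answer: S3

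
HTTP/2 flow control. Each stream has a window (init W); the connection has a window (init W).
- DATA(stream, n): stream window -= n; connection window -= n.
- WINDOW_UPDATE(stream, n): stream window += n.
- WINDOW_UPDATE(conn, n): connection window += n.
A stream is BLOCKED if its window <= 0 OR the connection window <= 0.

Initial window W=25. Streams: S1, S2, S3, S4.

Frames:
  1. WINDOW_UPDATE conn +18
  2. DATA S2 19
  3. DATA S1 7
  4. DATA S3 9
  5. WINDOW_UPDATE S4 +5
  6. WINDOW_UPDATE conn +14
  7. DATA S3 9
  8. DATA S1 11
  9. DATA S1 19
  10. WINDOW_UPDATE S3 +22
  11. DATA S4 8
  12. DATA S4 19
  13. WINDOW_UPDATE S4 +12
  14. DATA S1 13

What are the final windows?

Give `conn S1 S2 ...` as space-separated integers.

Answer: -57 -25 6 29 15

Derivation:
Op 1: conn=43 S1=25 S2=25 S3=25 S4=25 blocked=[]
Op 2: conn=24 S1=25 S2=6 S3=25 S4=25 blocked=[]
Op 3: conn=17 S1=18 S2=6 S3=25 S4=25 blocked=[]
Op 4: conn=8 S1=18 S2=6 S3=16 S4=25 blocked=[]
Op 5: conn=8 S1=18 S2=6 S3=16 S4=30 blocked=[]
Op 6: conn=22 S1=18 S2=6 S3=16 S4=30 blocked=[]
Op 7: conn=13 S1=18 S2=6 S3=7 S4=30 blocked=[]
Op 8: conn=2 S1=7 S2=6 S3=7 S4=30 blocked=[]
Op 9: conn=-17 S1=-12 S2=6 S3=7 S4=30 blocked=[1, 2, 3, 4]
Op 10: conn=-17 S1=-12 S2=6 S3=29 S4=30 blocked=[1, 2, 3, 4]
Op 11: conn=-25 S1=-12 S2=6 S3=29 S4=22 blocked=[1, 2, 3, 4]
Op 12: conn=-44 S1=-12 S2=6 S3=29 S4=3 blocked=[1, 2, 3, 4]
Op 13: conn=-44 S1=-12 S2=6 S3=29 S4=15 blocked=[1, 2, 3, 4]
Op 14: conn=-57 S1=-25 S2=6 S3=29 S4=15 blocked=[1, 2, 3, 4]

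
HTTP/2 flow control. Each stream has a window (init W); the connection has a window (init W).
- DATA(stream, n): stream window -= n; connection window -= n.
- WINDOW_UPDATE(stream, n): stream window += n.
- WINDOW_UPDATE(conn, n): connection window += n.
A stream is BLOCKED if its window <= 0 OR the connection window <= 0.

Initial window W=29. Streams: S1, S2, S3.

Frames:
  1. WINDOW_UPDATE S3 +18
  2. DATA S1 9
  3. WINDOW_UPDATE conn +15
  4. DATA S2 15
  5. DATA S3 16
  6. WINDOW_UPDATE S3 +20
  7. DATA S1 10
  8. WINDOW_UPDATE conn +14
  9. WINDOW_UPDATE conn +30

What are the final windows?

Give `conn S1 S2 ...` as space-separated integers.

Answer: 38 10 14 51

Derivation:
Op 1: conn=29 S1=29 S2=29 S3=47 blocked=[]
Op 2: conn=20 S1=20 S2=29 S3=47 blocked=[]
Op 3: conn=35 S1=20 S2=29 S3=47 blocked=[]
Op 4: conn=20 S1=20 S2=14 S3=47 blocked=[]
Op 5: conn=4 S1=20 S2=14 S3=31 blocked=[]
Op 6: conn=4 S1=20 S2=14 S3=51 blocked=[]
Op 7: conn=-6 S1=10 S2=14 S3=51 blocked=[1, 2, 3]
Op 8: conn=8 S1=10 S2=14 S3=51 blocked=[]
Op 9: conn=38 S1=10 S2=14 S3=51 blocked=[]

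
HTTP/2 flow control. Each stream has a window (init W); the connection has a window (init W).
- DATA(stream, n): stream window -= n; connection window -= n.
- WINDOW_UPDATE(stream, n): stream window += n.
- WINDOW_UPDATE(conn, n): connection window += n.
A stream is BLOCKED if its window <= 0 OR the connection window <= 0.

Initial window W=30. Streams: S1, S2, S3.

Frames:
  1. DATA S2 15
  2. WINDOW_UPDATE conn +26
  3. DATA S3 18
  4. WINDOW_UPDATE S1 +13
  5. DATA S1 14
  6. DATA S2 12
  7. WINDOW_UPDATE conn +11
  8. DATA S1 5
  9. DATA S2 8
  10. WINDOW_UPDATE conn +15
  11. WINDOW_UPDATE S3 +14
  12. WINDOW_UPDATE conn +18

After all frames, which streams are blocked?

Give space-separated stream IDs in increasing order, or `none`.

Answer: S2

Derivation:
Op 1: conn=15 S1=30 S2=15 S3=30 blocked=[]
Op 2: conn=41 S1=30 S2=15 S3=30 blocked=[]
Op 3: conn=23 S1=30 S2=15 S3=12 blocked=[]
Op 4: conn=23 S1=43 S2=15 S3=12 blocked=[]
Op 5: conn=9 S1=29 S2=15 S3=12 blocked=[]
Op 6: conn=-3 S1=29 S2=3 S3=12 blocked=[1, 2, 3]
Op 7: conn=8 S1=29 S2=3 S3=12 blocked=[]
Op 8: conn=3 S1=24 S2=3 S3=12 blocked=[]
Op 9: conn=-5 S1=24 S2=-5 S3=12 blocked=[1, 2, 3]
Op 10: conn=10 S1=24 S2=-5 S3=12 blocked=[2]
Op 11: conn=10 S1=24 S2=-5 S3=26 blocked=[2]
Op 12: conn=28 S1=24 S2=-5 S3=26 blocked=[2]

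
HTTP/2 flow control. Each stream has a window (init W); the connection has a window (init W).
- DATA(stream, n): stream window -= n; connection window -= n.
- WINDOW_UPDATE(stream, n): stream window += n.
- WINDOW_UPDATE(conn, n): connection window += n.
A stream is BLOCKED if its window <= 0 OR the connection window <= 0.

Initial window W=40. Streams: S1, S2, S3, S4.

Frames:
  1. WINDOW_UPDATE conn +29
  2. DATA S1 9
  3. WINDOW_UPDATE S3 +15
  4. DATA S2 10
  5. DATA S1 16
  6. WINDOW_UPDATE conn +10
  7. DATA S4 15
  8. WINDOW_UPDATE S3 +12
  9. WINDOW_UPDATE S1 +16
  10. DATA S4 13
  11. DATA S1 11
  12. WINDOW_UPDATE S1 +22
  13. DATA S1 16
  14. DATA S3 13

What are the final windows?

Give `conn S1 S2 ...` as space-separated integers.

Op 1: conn=69 S1=40 S2=40 S3=40 S4=40 blocked=[]
Op 2: conn=60 S1=31 S2=40 S3=40 S4=40 blocked=[]
Op 3: conn=60 S1=31 S2=40 S3=55 S4=40 blocked=[]
Op 4: conn=50 S1=31 S2=30 S3=55 S4=40 blocked=[]
Op 5: conn=34 S1=15 S2=30 S3=55 S4=40 blocked=[]
Op 6: conn=44 S1=15 S2=30 S3=55 S4=40 blocked=[]
Op 7: conn=29 S1=15 S2=30 S3=55 S4=25 blocked=[]
Op 8: conn=29 S1=15 S2=30 S3=67 S4=25 blocked=[]
Op 9: conn=29 S1=31 S2=30 S3=67 S4=25 blocked=[]
Op 10: conn=16 S1=31 S2=30 S3=67 S4=12 blocked=[]
Op 11: conn=5 S1=20 S2=30 S3=67 S4=12 blocked=[]
Op 12: conn=5 S1=42 S2=30 S3=67 S4=12 blocked=[]
Op 13: conn=-11 S1=26 S2=30 S3=67 S4=12 blocked=[1, 2, 3, 4]
Op 14: conn=-24 S1=26 S2=30 S3=54 S4=12 blocked=[1, 2, 3, 4]

Answer: -24 26 30 54 12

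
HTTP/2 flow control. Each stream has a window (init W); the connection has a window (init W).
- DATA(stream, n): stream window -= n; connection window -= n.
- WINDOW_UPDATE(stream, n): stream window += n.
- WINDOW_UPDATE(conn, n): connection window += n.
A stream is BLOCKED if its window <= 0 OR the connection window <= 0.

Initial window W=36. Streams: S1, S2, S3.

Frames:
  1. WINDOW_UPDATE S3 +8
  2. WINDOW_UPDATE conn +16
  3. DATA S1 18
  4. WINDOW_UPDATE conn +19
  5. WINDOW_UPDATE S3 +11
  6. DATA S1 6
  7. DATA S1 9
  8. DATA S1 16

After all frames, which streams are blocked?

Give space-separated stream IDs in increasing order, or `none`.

Answer: S1

Derivation:
Op 1: conn=36 S1=36 S2=36 S3=44 blocked=[]
Op 2: conn=52 S1=36 S2=36 S3=44 blocked=[]
Op 3: conn=34 S1=18 S2=36 S3=44 blocked=[]
Op 4: conn=53 S1=18 S2=36 S3=44 blocked=[]
Op 5: conn=53 S1=18 S2=36 S3=55 blocked=[]
Op 6: conn=47 S1=12 S2=36 S3=55 blocked=[]
Op 7: conn=38 S1=3 S2=36 S3=55 blocked=[]
Op 8: conn=22 S1=-13 S2=36 S3=55 blocked=[1]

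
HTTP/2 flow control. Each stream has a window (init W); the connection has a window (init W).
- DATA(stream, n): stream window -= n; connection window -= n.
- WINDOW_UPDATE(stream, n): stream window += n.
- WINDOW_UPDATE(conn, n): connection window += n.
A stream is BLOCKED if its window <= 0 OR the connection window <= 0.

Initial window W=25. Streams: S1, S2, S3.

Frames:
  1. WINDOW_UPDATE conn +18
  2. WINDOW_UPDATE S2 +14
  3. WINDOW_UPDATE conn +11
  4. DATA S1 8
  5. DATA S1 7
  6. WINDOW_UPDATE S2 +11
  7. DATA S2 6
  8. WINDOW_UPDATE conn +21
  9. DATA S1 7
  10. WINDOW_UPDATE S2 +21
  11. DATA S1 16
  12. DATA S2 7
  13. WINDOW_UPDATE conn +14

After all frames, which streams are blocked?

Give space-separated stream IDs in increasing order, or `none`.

Answer: S1

Derivation:
Op 1: conn=43 S1=25 S2=25 S3=25 blocked=[]
Op 2: conn=43 S1=25 S2=39 S3=25 blocked=[]
Op 3: conn=54 S1=25 S2=39 S3=25 blocked=[]
Op 4: conn=46 S1=17 S2=39 S3=25 blocked=[]
Op 5: conn=39 S1=10 S2=39 S3=25 blocked=[]
Op 6: conn=39 S1=10 S2=50 S3=25 blocked=[]
Op 7: conn=33 S1=10 S2=44 S3=25 blocked=[]
Op 8: conn=54 S1=10 S2=44 S3=25 blocked=[]
Op 9: conn=47 S1=3 S2=44 S3=25 blocked=[]
Op 10: conn=47 S1=3 S2=65 S3=25 blocked=[]
Op 11: conn=31 S1=-13 S2=65 S3=25 blocked=[1]
Op 12: conn=24 S1=-13 S2=58 S3=25 blocked=[1]
Op 13: conn=38 S1=-13 S2=58 S3=25 blocked=[1]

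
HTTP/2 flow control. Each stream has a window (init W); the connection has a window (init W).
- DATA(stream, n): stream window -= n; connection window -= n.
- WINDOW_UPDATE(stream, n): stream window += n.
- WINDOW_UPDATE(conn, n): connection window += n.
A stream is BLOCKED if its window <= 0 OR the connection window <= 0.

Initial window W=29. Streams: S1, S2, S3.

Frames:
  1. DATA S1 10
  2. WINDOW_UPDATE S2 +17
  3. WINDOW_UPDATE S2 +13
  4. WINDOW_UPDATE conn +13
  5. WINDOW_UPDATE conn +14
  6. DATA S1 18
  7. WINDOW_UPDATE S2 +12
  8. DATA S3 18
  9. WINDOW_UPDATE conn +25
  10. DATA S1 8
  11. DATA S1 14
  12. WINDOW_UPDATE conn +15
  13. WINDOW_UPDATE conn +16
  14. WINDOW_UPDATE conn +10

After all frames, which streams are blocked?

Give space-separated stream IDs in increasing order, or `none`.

Op 1: conn=19 S1=19 S2=29 S3=29 blocked=[]
Op 2: conn=19 S1=19 S2=46 S3=29 blocked=[]
Op 3: conn=19 S1=19 S2=59 S3=29 blocked=[]
Op 4: conn=32 S1=19 S2=59 S3=29 blocked=[]
Op 5: conn=46 S1=19 S2=59 S3=29 blocked=[]
Op 6: conn=28 S1=1 S2=59 S3=29 blocked=[]
Op 7: conn=28 S1=1 S2=71 S3=29 blocked=[]
Op 8: conn=10 S1=1 S2=71 S3=11 blocked=[]
Op 9: conn=35 S1=1 S2=71 S3=11 blocked=[]
Op 10: conn=27 S1=-7 S2=71 S3=11 blocked=[1]
Op 11: conn=13 S1=-21 S2=71 S3=11 blocked=[1]
Op 12: conn=28 S1=-21 S2=71 S3=11 blocked=[1]
Op 13: conn=44 S1=-21 S2=71 S3=11 blocked=[1]
Op 14: conn=54 S1=-21 S2=71 S3=11 blocked=[1]

Answer: S1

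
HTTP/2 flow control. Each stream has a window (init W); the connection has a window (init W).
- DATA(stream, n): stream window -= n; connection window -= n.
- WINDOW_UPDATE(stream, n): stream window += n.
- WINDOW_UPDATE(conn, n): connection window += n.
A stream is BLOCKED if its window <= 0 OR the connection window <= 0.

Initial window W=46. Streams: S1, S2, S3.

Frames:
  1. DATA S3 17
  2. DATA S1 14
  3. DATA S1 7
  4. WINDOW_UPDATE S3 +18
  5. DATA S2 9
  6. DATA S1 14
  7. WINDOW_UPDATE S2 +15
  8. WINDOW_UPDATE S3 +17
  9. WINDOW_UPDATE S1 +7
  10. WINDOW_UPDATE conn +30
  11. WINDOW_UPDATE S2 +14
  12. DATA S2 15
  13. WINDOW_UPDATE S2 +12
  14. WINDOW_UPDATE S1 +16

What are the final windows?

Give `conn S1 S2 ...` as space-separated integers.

Op 1: conn=29 S1=46 S2=46 S3=29 blocked=[]
Op 2: conn=15 S1=32 S2=46 S3=29 blocked=[]
Op 3: conn=8 S1=25 S2=46 S3=29 blocked=[]
Op 4: conn=8 S1=25 S2=46 S3=47 blocked=[]
Op 5: conn=-1 S1=25 S2=37 S3=47 blocked=[1, 2, 3]
Op 6: conn=-15 S1=11 S2=37 S3=47 blocked=[1, 2, 3]
Op 7: conn=-15 S1=11 S2=52 S3=47 blocked=[1, 2, 3]
Op 8: conn=-15 S1=11 S2=52 S3=64 blocked=[1, 2, 3]
Op 9: conn=-15 S1=18 S2=52 S3=64 blocked=[1, 2, 3]
Op 10: conn=15 S1=18 S2=52 S3=64 blocked=[]
Op 11: conn=15 S1=18 S2=66 S3=64 blocked=[]
Op 12: conn=0 S1=18 S2=51 S3=64 blocked=[1, 2, 3]
Op 13: conn=0 S1=18 S2=63 S3=64 blocked=[1, 2, 3]
Op 14: conn=0 S1=34 S2=63 S3=64 blocked=[1, 2, 3]

Answer: 0 34 63 64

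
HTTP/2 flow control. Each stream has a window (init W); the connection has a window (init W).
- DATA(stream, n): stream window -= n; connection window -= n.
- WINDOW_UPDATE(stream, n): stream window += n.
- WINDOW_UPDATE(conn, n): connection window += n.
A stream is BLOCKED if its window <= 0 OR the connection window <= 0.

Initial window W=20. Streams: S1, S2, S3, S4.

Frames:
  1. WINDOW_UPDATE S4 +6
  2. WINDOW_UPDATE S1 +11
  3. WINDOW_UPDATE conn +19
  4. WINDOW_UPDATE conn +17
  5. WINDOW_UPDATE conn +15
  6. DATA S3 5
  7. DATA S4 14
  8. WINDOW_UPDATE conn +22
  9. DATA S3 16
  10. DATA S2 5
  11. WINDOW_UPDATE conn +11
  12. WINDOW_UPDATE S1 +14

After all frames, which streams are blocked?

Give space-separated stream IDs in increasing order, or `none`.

Op 1: conn=20 S1=20 S2=20 S3=20 S4=26 blocked=[]
Op 2: conn=20 S1=31 S2=20 S3=20 S4=26 blocked=[]
Op 3: conn=39 S1=31 S2=20 S3=20 S4=26 blocked=[]
Op 4: conn=56 S1=31 S2=20 S3=20 S4=26 blocked=[]
Op 5: conn=71 S1=31 S2=20 S3=20 S4=26 blocked=[]
Op 6: conn=66 S1=31 S2=20 S3=15 S4=26 blocked=[]
Op 7: conn=52 S1=31 S2=20 S3=15 S4=12 blocked=[]
Op 8: conn=74 S1=31 S2=20 S3=15 S4=12 blocked=[]
Op 9: conn=58 S1=31 S2=20 S3=-1 S4=12 blocked=[3]
Op 10: conn=53 S1=31 S2=15 S3=-1 S4=12 blocked=[3]
Op 11: conn=64 S1=31 S2=15 S3=-1 S4=12 blocked=[3]
Op 12: conn=64 S1=45 S2=15 S3=-1 S4=12 blocked=[3]

Answer: S3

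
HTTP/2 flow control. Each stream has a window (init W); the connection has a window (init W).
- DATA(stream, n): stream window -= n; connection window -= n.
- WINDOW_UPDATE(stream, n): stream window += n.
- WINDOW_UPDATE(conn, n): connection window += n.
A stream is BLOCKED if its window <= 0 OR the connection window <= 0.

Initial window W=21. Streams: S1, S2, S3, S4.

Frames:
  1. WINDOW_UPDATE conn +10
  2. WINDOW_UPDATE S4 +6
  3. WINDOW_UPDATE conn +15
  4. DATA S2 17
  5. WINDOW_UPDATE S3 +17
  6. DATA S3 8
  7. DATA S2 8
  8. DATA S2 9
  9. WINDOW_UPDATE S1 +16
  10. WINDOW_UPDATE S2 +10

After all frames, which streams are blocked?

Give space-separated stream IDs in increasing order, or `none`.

Answer: S2

Derivation:
Op 1: conn=31 S1=21 S2=21 S3=21 S4=21 blocked=[]
Op 2: conn=31 S1=21 S2=21 S3=21 S4=27 blocked=[]
Op 3: conn=46 S1=21 S2=21 S3=21 S4=27 blocked=[]
Op 4: conn=29 S1=21 S2=4 S3=21 S4=27 blocked=[]
Op 5: conn=29 S1=21 S2=4 S3=38 S4=27 blocked=[]
Op 6: conn=21 S1=21 S2=4 S3=30 S4=27 blocked=[]
Op 7: conn=13 S1=21 S2=-4 S3=30 S4=27 blocked=[2]
Op 8: conn=4 S1=21 S2=-13 S3=30 S4=27 blocked=[2]
Op 9: conn=4 S1=37 S2=-13 S3=30 S4=27 blocked=[2]
Op 10: conn=4 S1=37 S2=-3 S3=30 S4=27 blocked=[2]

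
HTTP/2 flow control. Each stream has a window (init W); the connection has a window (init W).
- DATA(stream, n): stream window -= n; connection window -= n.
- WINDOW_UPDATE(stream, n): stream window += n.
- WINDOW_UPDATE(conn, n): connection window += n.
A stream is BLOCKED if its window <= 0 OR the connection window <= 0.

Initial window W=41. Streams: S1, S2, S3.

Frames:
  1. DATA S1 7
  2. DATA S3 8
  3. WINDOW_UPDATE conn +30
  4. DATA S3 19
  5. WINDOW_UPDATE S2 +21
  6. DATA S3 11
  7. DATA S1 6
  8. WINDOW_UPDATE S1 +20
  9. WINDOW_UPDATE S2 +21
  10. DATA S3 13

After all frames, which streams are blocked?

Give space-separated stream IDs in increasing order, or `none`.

Answer: S3

Derivation:
Op 1: conn=34 S1=34 S2=41 S3=41 blocked=[]
Op 2: conn=26 S1=34 S2=41 S3=33 blocked=[]
Op 3: conn=56 S1=34 S2=41 S3=33 blocked=[]
Op 4: conn=37 S1=34 S2=41 S3=14 blocked=[]
Op 5: conn=37 S1=34 S2=62 S3=14 blocked=[]
Op 6: conn=26 S1=34 S2=62 S3=3 blocked=[]
Op 7: conn=20 S1=28 S2=62 S3=3 blocked=[]
Op 8: conn=20 S1=48 S2=62 S3=3 blocked=[]
Op 9: conn=20 S1=48 S2=83 S3=3 blocked=[]
Op 10: conn=7 S1=48 S2=83 S3=-10 blocked=[3]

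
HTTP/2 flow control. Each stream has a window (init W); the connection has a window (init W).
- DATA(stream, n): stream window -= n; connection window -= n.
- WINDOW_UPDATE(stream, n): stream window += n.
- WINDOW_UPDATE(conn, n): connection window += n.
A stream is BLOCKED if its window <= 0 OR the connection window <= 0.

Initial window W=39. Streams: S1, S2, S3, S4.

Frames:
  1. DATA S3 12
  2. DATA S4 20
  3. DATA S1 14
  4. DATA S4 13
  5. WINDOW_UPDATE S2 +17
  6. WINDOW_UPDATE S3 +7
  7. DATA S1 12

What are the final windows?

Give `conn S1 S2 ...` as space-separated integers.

Answer: -32 13 56 34 6

Derivation:
Op 1: conn=27 S1=39 S2=39 S3=27 S4=39 blocked=[]
Op 2: conn=7 S1=39 S2=39 S3=27 S4=19 blocked=[]
Op 3: conn=-7 S1=25 S2=39 S3=27 S4=19 blocked=[1, 2, 3, 4]
Op 4: conn=-20 S1=25 S2=39 S3=27 S4=6 blocked=[1, 2, 3, 4]
Op 5: conn=-20 S1=25 S2=56 S3=27 S4=6 blocked=[1, 2, 3, 4]
Op 6: conn=-20 S1=25 S2=56 S3=34 S4=6 blocked=[1, 2, 3, 4]
Op 7: conn=-32 S1=13 S2=56 S3=34 S4=6 blocked=[1, 2, 3, 4]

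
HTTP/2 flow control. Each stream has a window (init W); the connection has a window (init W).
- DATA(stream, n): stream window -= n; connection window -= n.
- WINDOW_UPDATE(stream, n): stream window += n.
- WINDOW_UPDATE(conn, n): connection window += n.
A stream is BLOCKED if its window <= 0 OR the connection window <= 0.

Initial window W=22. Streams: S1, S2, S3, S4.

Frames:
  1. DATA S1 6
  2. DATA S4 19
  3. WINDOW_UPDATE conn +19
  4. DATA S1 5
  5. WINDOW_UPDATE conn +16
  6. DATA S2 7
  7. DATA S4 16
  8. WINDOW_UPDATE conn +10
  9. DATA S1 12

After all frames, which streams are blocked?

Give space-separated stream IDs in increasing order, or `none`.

Answer: S1 S4

Derivation:
Op 1: conn=16 S1=16 S2=22 S3=22 S4=22 blocked=[]
Op 2: conn=-3 S1=16 S2=22 S3=22 S4=3 blocked=[1, 2, 3, 4]
Op 3: conn=16 S1=16 S2=22 S3=22 S4=3 blocked=[]
Op 4: conn=11 S1=11 S2=22 S3=22 S4=3 blocked=[]
Op 5: conn=27 S1=11 S2=22 S3=22 S4=3 blocked=[]
Op 6: conn=20 S1=11 S2=15 S3=22 S4=3 blocked=[]
Op 7: conn=4 S1=11 S2=15 S3=22 S4=-13 blocked=[4]
Op 8: conn=14 S1=11 S2=15 S3=22 S4=-13 blocked=[4]
Op 9: conn=2 S1=-1 S2=15 S3=22 S4=-13 blocked=[1, 4]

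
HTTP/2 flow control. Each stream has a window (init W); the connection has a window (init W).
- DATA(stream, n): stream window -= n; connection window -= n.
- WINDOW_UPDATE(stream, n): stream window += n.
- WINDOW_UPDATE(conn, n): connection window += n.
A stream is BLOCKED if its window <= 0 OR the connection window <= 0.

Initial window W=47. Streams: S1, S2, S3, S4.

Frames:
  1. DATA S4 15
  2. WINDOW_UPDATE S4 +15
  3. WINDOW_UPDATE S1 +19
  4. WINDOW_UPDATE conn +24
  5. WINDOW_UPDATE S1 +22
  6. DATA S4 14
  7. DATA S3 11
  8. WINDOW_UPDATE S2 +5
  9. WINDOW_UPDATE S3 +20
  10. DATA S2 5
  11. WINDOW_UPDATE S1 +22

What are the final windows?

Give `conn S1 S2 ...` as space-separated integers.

Op 1: conn=32 S1=47 S2=47 S3=47 S4=32 blocked=[]
Op 2: conn=32 S1=47 S2=47 S3=47 S4=47 blocked=[]
Op 3: conn=32 S1=66 S2=47 S3=47 S4=47 blocked=[]
Op 4: conn=56 S1=66 S2=47 S3=47 S4=47 blocked=[]
Op 5: conn=56 S1=88 S2=47 S3=47 S4=47 blocked=[]
Op 6: conn=42 S1=88 S2=47 S3=47 S4=33 blocked=[]
Op 7: conn=31 S1=88 S2=47 S3=36 S4=33 blocked=[]
Op 8: conn=31 S1=88 S2=52 S3=36 S4=33 blocked=[]
Op 9: conn=31 S1=88 S2=52 S3=56 S4=33 blocked=[]
Op 10: conn=26 S1=88 S2=47 S3=56 S4=33 blocked=[]
Op 11: conn=26 S1=110 S2=47 S3=56 S4=33 blocked=[]

Answer: 26 110 47 56 33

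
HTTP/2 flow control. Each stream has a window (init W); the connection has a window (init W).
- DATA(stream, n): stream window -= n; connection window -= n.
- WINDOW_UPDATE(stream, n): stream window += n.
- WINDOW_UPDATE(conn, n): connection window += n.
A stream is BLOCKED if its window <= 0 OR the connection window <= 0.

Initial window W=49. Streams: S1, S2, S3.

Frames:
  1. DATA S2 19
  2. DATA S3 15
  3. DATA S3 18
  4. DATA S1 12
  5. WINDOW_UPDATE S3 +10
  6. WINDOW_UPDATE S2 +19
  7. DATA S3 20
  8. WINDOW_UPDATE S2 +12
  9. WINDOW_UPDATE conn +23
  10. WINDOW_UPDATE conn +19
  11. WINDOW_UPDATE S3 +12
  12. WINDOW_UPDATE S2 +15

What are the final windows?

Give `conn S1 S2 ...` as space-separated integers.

Op 1: conn=30 S1=49 S2=30 S3=49 blocked=[]
Op 2: conn=15 S1=49 S2=30 S3=34 blocked=[]
Op 3: conn=-3 S1=49 S2=30 S3=16 blocked=[1, 2, 3]
Op 4: conn=-15 S1=37 S2=30 S3=16 blocked=[1, 2, 3]
Op 5: conn=-15 S1=37 S2=30 S3=26 blocked=[1, 2, 3]
Op 6: conn=-15 S1=37 S2=49 S3=26 blocked=[1, 2, 3]
Op 7: conn=-35 S1=37 S2=49 S3=6 blocked=[1, 2, 3]
Op 8: conn=-35 S1=37 S2=61 S3=6 blocked=[1, 2, 3]
Op 9: conn=-12 S1=37 S2=61 S3=6 blocked=[1, 2, 3]
Op 10: conn=7 S1=37 S2=61 S3=6 blocked=[]
Op 11: conn=7 S1=37 S2=61 S3=18 blocked=[]
Op 12: conn=7 S1=37 S2=76 S3=18 blocked=[]

Answer: 7 37 76 18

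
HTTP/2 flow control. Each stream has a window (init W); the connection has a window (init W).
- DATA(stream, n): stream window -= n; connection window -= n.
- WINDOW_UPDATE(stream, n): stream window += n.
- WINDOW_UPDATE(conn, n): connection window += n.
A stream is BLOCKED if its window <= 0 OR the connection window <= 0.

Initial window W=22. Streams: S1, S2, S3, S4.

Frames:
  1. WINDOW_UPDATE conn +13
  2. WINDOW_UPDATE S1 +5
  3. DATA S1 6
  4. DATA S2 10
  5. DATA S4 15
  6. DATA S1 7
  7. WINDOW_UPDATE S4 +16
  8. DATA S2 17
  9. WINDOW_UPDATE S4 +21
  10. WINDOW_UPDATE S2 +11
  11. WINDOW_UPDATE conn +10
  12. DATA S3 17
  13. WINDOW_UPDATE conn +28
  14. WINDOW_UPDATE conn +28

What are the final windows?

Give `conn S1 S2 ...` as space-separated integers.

Answer: 29 14 6 5 44

Derivation:
Op 1: conn=35 S1=22 S2=22 S3=22 S4=22 blocked=[]
Op 2: conn=35 S1=27 S2=22 S3=22 S4=22 blocked=[]
Op 3: conn=29 S1=21 S2=22 S3=22 S4=22 blocked=[]
Op 4: conn=19 S1=21 S2=12 S3=22 S4=22 blocked=[]
Op 5: conn=4 S1=21 S2=12 S3=22 S4=7 blocked=[]
Op 6: conn=-3 S1=14 S2=12 S3=22 S4=7 blocked=[1, 2, 3, 4]
Op 7: conn=-3 S1=14 S2=12 S3=22 S4=23 blocked=[1, 2, 3, 4]
Op 8: conn=-20 S1=14 S2=-5 S3=22 S4=23 blocked=[1, 2, 3, 4]
Op 9: conn=-20 S1=14 S2=-5 S3=22 S4=44 blocked=[1, 2, 3, 4]
Op 10: conn=-20 S1=14 S2=6 S3=22 S4=44 blocked=[1, 2, 3, 4]
Op 11: conn=-10 S1=14 S2=6 S3=22 S4=44 blocked=[1, 2, 3, 4]
Op 12: conn=-27 S1=14 S2=6 S3=5 S4=44 blocked=[1, 2, 3, 4]
Op 13: conn=1 S1=14 S2=6 S3=5 S4=44 blocked=[]
Op 14: conn=29 S1=14 S2=6 S3=5 S4=44 blocked=[]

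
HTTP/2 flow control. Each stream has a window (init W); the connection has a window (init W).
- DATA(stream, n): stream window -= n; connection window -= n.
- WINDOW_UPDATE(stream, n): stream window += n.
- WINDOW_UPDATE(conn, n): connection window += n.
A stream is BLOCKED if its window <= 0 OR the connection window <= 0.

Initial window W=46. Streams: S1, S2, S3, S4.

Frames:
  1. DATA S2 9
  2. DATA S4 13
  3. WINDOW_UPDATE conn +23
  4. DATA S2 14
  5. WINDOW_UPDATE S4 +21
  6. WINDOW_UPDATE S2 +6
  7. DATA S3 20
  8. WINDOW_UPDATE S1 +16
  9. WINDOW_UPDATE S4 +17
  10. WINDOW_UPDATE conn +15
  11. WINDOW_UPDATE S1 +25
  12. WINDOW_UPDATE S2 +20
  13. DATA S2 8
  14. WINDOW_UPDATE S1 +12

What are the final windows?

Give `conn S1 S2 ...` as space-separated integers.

Op 1: conn=37 S1=46 S2=37 S3=46 S4=46 blocked=[]
Op 2: conn=24 S1=46 S2=37 S3=46 S4=33 blocked=[]
Op 3: conn=47 S1=46 S2=37 S3=46 S4=33 blocked=[]
Op 4: conn=33 S1=46 S2=23 S3=46 S4=33 blocked=[]
Op 5: conn=33 S1=46 S2=23 S3=46 S4=54 blocked=[]
Op 6: conn=33 S1=46 S2=29 S3=46 S4=54 blocked=[]
Op 7: conn=13 S1=46 S2=29 S3=26 S4=54 blocked=[]
Op 8: conn=13 S1=62 S2=29 S3=26 S4=54 blocked=[]
Op 9: conn=13 S1=62 S2=29 S3=26 S4=71 blocked=[]
Op 10: conn=28 S1=62 S2=29 S3=26 S4=71 blocked=[]
Op 11: conn=28 S1=87 S2=29 S3=26 S4=71 blocked=[]
Op 12: conn=28 S1=87 S2=49 S3=26 S4=71 blocked=[]
Op 13: conn=20 S1=87 S2=41 S3=26 S4=71 blocked=[]
Op 14: conn=20 S1=99 S2=41 S3=26 S4=71 blocked=[]

Answer: 20 99 41 26 71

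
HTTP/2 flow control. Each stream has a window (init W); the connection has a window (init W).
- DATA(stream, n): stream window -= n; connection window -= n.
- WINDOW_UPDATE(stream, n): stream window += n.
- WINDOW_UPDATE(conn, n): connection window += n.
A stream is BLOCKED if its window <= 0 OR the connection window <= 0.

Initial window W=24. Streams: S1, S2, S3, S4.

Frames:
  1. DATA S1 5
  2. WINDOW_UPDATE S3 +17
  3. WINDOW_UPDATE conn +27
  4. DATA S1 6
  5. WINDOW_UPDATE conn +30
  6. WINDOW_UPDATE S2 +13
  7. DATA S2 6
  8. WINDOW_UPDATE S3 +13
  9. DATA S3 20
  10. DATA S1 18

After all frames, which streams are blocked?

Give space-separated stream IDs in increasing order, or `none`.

Op 1: conn=19 S1=19 S2=24 S3=24 S4=24 blocked=[]
Op 2: conn=19 S1=19 S2=24 S3=41 S4=24 blocked=[]
Op 3: conn=46 S1=19 S2=24 S3=41 S4=24 blocked=[]
Op 4: conn=40 S1=13 S2=24 S3=41 S4=24 blocked=[]
Op 5: conn=70 S1=13 S2=24 S3=41 S4=24 blocked=[]
Op 6: conn=70 S1=13 S2=37 S3=41 S4=24 blocked=[]
Op 7: conn=64 S1=13 S2=31 S3=41 S4=24 blocked=[]
Op 8: conn=64 S1=13 S2=31 S3=54 S4=24 blocked=[]
Op 9: conn=44 S1=13 S2=31 S3=34 S4=24 blocked=[]
Op 10: conn=26 S1=-5 S2=31 S3=34 S4=24 blocked=[1]

Answer: S1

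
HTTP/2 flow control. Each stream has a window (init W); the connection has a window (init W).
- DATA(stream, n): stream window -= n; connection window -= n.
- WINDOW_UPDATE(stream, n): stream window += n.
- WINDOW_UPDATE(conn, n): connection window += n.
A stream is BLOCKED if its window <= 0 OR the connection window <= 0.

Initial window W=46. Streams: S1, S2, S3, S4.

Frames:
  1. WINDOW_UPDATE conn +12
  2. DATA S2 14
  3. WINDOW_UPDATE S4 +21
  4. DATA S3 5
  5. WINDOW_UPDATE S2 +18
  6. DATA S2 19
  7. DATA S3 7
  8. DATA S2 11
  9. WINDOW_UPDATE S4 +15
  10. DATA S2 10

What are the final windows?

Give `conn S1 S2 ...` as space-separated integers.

Answer: -8 46 10 34 82

Derivation:
Op 1: conn=58 S1=46 S2=46 S3=46 S4=46 blocked=[]
Op 2: conn=44 S1=46 S2=32 S3=46 S4=46 blocked=[]
Op 3: conn=44 S1=46 S2=32 S3=46 S4=67 blocked=[]
Op 4: conn=39 S1=46 S2=32 S3=41 S4=67 blocked=[]
Op 5: conn=39 S1=46 S2=50 S3=41 S4=67 blocked=[]
Op 6: conn=20 S1=46 S2=31 S3=41 S4=67 blocked=[]
Op 7: conn=13 S1=46 S2=31 S3=34 S4=67 blocked=[]
Op 8: conn=2 S1=46 S2=20 S3=34 S4=67 blocked=[]
Op 9: conn=2 S1=46 S2=20 S3=34 S4=82 blocked=[]
Op 10: conn=-8 S1=46 S2=10 S3=34 S4=82 blocked=[1, 2, 3, 4]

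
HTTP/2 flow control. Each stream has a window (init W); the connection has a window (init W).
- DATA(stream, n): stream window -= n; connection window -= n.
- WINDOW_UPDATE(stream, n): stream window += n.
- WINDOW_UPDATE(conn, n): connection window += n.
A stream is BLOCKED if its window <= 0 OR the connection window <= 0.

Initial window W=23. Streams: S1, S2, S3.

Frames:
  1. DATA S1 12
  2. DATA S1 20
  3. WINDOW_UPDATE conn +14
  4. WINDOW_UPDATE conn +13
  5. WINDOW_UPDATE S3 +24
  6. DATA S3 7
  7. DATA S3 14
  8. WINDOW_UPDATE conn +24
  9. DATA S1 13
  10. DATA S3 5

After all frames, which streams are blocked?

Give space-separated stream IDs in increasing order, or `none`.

Op 1: conn=11 S1=11 S2=23 S3=23 blocked=[]
Op 2: conn=-9 S1=-9 S2=23 S3=23 blocked=[1, 2, 3]
Op 3: conn=5 S1=-9 S2=23 S3=23 blocked=[1]
Op 4: conn=18 S1=-9 S2=23 S3=23 blocked=[1]
Op 5: conn=18 S1=-9 S2=23 S3=47 blocked=[1]
Op 6: conn=11 S1=-9 S2=23 S3=40 blocked=[1]
Op 7: conn=-3 S1=-9 S2=23 S3=26 blocked=[1, 2, 3]
Op 8: conn=21 S1=-9 S2=23 S3=26 blocked=[1]
Op 9: conn=8 S1=-22 S2=23 S3=26 blocked=[1]
Op 10: conn=3 S1=-22 S2=23 S3=21 blocked=[1]

Answer: S1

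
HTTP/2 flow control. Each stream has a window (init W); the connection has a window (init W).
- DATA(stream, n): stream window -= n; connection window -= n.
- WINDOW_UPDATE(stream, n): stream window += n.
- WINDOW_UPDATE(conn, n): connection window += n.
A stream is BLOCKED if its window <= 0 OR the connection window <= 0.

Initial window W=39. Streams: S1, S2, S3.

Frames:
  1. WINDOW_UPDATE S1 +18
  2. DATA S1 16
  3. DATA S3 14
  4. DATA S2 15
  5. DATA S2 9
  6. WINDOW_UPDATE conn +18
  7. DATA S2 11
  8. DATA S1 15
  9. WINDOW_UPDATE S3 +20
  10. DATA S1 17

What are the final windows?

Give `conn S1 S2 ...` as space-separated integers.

Answer: -40 9 4 45

Derivation:
Op 1: conn=39 S1=57 S2=39 S3=39 blocked=[]
Op 2: conn=23 S1=41 S2=39 S3=39 blocked=[]
Op 3: conn=9 S1=41 S2=39 S3=25 blocked=[]
Op 4: conn=-6 S1=41 S2=24 S3=25 blocked=[1, 2, 3]
Op 5: conn=-15 S1=41 S2=15 S3=25 blocked=[1, 2, 3]
Op 6: conn=3 S1=41 S2=15 S3=25 blocked=[]
Op 7: conn=-8 S1=41 S2=4 S3=25 blocked=[1, 2, 3]
Op 8: conn=-23 S1=26 S2=4 S3=25 blocked=[1, 2, 3]
Op 9: conn=-23 S1=26 S2=4 S3=45 blocked=[1, 2, 3]
Op 10: conn=-40 S1=9 S2=4 S3=45 blocked=[1, 2, 3]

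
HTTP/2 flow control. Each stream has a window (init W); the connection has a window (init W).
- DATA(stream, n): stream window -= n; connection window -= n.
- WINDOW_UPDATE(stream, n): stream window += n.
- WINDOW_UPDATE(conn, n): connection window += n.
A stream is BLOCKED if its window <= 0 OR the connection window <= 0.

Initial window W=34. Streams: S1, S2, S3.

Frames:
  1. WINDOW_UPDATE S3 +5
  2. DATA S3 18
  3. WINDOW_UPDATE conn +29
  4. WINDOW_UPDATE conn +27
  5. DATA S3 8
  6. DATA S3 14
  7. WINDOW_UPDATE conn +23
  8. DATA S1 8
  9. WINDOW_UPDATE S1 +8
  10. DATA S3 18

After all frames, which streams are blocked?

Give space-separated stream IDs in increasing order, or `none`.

Answer: S3

Derivation:
Op 1: conn=34 S1=34 S2=34 S3=39 blocked=[]
Op 2: conn=16 S1=34 S2=34 S3=21 blocked=[]
Op 3: conn=45 S1=34 S2=34 S3=21 blocked=[]
Op 4: conn=72 S1=34 S2=34 S3=21 blocked=[]
Op 5: conn=64 S1=34 S2=34 S3=13 blocked=[]
Op 6: conn=50 S1=34 S2=34 S3=-1 blocked=[3]
Op 7: conn=73 S1=34 S2=34 S3=-1 blocked=[3]
Op 8: conn=65 S1=26 S2=34 S3=-1 blocked=[3]
Op 9: conn=65 S1=34 S2=34 S3=-1 blocked=[3]
Op 10: conn=47 S1=34 S2=34 S3=-19 blocked=[3]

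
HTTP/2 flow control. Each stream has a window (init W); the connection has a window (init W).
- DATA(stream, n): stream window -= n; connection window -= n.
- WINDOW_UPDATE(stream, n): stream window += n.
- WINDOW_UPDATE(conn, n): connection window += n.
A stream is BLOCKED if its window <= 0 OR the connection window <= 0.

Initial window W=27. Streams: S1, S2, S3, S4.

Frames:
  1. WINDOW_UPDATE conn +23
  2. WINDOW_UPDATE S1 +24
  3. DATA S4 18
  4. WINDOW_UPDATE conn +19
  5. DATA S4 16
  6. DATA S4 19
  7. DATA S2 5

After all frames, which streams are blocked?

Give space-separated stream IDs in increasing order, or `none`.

Op 1: conn=50 S1=27 S2=27 S3=27 S4=27 blocked=[]
Op 2: conn=50 S1=51 S2=27 S3=27 S4=27 blocked=[]
Op 3: conn=32 S1=51 S2=27 S3=27 S4=9 blocked=[]
Op 4: conn=51 S1=51 S2=27 S3=27 S4=9 blocked=[]
Op 5: conn=35 S1=51 S2=27 S3=27 S4=-7 blocked=[4]
Op 6: conn=16 S1=51 S2=27 S3=27 S4=-26 blocked=[4]
Op 7: conn=11 S1=51 S2=22 S3=27 S4=-26 blocked=[4]

Answer: S4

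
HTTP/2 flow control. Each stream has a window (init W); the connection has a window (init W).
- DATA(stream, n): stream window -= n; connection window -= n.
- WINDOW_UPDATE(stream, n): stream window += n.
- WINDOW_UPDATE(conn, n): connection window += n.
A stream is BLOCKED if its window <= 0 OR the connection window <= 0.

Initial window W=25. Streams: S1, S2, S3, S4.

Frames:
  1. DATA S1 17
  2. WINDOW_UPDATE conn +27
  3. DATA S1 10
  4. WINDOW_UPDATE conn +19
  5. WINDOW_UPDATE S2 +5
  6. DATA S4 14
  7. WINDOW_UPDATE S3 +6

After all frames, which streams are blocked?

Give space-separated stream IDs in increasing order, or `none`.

Answer: S1

Derivation:
Op 1: conn=8 S1=8 S2=25 S3=25 S4=25 blocked=[]
Op 2: conn=35 S1=8 S2=25 S3=25 S4=25 blocked=[]
Op 3: conn=25 S1=-2 S2=25 S3=25 S4=25 blocked=[1]
Op 4: conn=44 S1=-2 S2=25 S3=25 S4=25 blocked=[1]
Op 5: conn=44 S1=-2 S2=30 S3=25 S4=25 blocked=[1]
Op 6: conn=30 S1=-2 S2=30 S3=25 S4=11 blocked=[1]
Op 7: conn=30 S1=-2 S2=30 S3=31 S4=11 blocked=[1]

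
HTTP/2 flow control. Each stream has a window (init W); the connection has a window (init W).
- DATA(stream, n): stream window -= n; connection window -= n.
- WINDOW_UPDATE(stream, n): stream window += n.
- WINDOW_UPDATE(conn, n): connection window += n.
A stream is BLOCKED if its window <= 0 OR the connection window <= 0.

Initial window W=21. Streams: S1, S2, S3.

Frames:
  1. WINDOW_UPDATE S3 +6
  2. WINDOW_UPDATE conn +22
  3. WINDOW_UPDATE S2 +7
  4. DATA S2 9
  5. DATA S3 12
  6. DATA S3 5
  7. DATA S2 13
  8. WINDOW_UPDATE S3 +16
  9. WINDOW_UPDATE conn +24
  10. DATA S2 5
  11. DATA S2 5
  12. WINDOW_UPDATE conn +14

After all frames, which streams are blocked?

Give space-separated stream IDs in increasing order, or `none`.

Op 1: conn=21 S1=21 S2=21 S3=27 blocked=[]
Op 2: conn=43 S1=21 S2=21 S3=27 blocked=[]
Op 3: conn=43 S1=21 S2=28 S3=27 blocked=[]
Op 4: conn=34 S1=21 S2=19 S3=27 blocked=[]
Op 5: conn=22 S1=21 S2=19 S3=15 blocked=[]
Op 6: conn=17 S1=21 S2=19 S3=10 blocked=[]
Op 7: conn=4 S1=21 S2=6 S3=10 blocked=[]
Op 8: conn=4 S1=21 S2=6 S3=26 blocked=[]
Op 9: conn=28 S1=21 S2=6 S3=26 blocked=[]
Op 10: conn=23 S1=21 S2=1 S3=26 blocked=[]
Op 11: conn=18 S1=21 S2=-4 S3=26 blocked=[2]
Op 12: conn=32 S1=21 S2=-4 S3=26 blocked=[2]

Answer: S2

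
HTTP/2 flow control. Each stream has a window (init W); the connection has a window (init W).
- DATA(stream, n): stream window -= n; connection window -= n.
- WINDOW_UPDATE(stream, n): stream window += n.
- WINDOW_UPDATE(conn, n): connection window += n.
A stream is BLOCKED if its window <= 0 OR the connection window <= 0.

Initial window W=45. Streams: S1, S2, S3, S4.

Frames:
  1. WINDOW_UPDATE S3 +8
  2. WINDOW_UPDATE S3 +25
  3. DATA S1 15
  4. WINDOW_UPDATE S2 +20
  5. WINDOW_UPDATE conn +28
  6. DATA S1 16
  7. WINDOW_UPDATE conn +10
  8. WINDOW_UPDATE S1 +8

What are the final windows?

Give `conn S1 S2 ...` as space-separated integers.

Op 1: conn=45 S1=45 S2=45 S3=53 S4=45 blocked=[]
Op 2: conn=45 S1=45 S2=45 S3=78 S4=45 blocked=[]
Op 3: conn=30 S1=30 S2=45 S3=78 S4=45 blocked=[]
Op 4: conn=30 S1=30 S2=65 S3=78 S4=45 blocked=[]
Op 5: conn=58 S1=30 S2=65 S3=78 S4=45 blocked=[]
Op 6: conn=42 S1=14 S2=65 S3=78 S4=45 blocked=[]
Op 7: conn=52 S1=14 S2=65 S3=78 S4=45 blocked=[]
Op 8: conn=52 S1=22 S2=65 S3=78 S4=45 blocked=[]

Answer: 52 22 65 78 45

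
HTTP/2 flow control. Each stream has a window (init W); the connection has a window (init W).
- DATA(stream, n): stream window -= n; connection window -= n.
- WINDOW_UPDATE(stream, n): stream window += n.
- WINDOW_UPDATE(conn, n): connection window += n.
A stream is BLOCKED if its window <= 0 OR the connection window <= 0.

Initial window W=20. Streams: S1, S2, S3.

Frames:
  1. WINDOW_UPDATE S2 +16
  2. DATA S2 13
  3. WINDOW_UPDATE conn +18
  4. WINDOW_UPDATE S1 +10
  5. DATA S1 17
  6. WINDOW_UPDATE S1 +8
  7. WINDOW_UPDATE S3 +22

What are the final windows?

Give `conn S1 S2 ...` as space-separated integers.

Answer: 8 21 23 42

Derivation:
Op 1: conn=20 S1=20 S2=36 S3=20 blocked=[]
Op 2: conn=7 S1=20 S2=23 S3=20 blocked=[]
Op 3: conn=25 S1=20 S2=23 S3=20 blocked=[]
Op 4: conn=25 S1=30 S2=23 S3=20 blocked=[]
Op 5: conn=8 S1=13 S2=23 S3=20 blocked=[]
Op 6: conn=8 S1=21 S2=23 S3=20 blocked=[]
Op 7: conn=8 S1=21 S2=23 S3=42 blocked=[]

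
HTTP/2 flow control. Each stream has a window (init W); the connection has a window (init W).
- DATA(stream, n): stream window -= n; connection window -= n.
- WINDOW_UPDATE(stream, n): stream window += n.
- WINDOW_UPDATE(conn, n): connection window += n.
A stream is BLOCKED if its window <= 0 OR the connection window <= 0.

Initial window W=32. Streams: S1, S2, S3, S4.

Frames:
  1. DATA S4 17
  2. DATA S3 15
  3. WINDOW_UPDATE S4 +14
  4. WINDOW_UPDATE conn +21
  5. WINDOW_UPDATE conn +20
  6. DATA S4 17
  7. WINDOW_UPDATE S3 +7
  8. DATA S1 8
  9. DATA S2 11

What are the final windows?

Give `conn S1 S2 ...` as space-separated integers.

Op 1: conn=15 S1=32 S2=32 S3=32 S4=15 blocked=[]
Op 2: conn=0 S1=32 S2=32 S3=17 S4=15 blocked=[1, 2, 3, 4]
Op 3: conn=0 S1=32 S2=32 S3=17 S4=29 blocked=[1, 2, 3, 4]
Op 4: conn=21 S1=32 S2=32 S3=17 S4=29 blocked=[]
Op 5: conn=41 S1=32 S2=32 S3=17 S4=29 blocked=[]
Op 6: conn=24 S1=32 S2=32 S3=17 S4=12 blocked=[]
Op 7: conn=24 S1=32 S2=32 S3=24 S4=12 blocked=[]
Op 8: conn=16 S1=24 S2=32 S3=24 S4=12 blocked=[]
Op 9: conn=5 S1=24 S2=21 S3=24 S4=12 blocked=[]

Answer: 5 24 21 24 12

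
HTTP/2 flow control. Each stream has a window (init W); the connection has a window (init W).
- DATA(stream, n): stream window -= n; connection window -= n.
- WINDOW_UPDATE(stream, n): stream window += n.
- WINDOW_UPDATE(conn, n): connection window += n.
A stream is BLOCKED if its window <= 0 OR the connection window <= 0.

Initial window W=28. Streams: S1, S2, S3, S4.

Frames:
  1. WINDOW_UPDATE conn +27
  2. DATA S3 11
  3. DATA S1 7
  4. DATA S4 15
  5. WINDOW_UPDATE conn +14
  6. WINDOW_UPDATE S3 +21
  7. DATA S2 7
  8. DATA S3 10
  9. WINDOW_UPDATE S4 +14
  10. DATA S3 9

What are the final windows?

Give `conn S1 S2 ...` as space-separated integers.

Op 1: conn=55 S1=28 S2=28 S3=28 S4=28 blocked=[]
Op 2: conn=44 S1=28 S2=28 S3=17 S4=28 blocked=[]
Op 3: conn=37 S1=21 S2=28 S3=17 S4=28 blocked=[]
Op 4: conn=22 S1=21 S2=28 S3=17 S4=13 blocked=[]
Op 5: conn=36 S1=21 S2=28 S3=17 S4=13 blocked=[]
Op 6: conn=36 S1=21 S2=28 S3=38 S4=13 blocked=[]
Op 7: conn=29 S1=21 S2=21 S3=38 S4=13 blocked=[]
Op 8: conn=19 S1=21 S2=21 S3=28 S4=13 blocked=[]
Op 9: conn=19 S1=21 S2=21 S3=28 S4=27 blocked=[]
Op 10: conn=10 S1=21 S2=21 S3=19 S4=27 blocked=[]

Answer: 10 21 21 19 27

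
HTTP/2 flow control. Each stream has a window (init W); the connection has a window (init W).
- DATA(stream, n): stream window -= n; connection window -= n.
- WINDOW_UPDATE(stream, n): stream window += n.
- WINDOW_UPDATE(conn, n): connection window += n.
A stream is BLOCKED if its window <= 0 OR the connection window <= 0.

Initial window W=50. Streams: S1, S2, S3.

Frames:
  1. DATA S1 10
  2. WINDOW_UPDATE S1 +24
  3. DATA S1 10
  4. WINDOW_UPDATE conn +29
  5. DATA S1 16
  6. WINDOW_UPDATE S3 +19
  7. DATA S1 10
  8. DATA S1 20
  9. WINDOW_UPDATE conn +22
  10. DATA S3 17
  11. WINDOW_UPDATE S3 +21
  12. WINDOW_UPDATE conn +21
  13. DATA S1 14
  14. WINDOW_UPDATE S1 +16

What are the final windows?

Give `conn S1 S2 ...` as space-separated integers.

Op 1: conn=40 S1=40 S2=50 S3=50 blocked=[]
Op 2: conn=40 S1=64 S2=50 S3=50 blocked=[]
Op 3: conn=30 S1=54 S2=50 S3=50 blocked=[]
Op 4: conn=59 S1=54 S2=50 S3=50 blocked=[]
Op 5: conn=43 S1=38 S2=50 S3=50 blocked=[]
Op 6: conn=43 S1=38 S2=50 S3=69 blocked=[]
Op 7: conn=33 S1=28 S2=50 S3=69 blocked=[]
Op 8: conn=13 S1=8 S2=50 S3=69 blocked=[]
Op 9: conn=35 S1=8 S2=50 S3=69 blocked=[]
Op 10: conn=18 S1=8 S2=50 S3=52 blocked=[]
Op 11: conn=18 S1=8 S2=50 S3=73 blocked=[]
Op 12: conn=39 S1=8 S2=50 S3=73 blocked=[]
Op 13: conn=25 S1=-6 S2=50 S3=73 blocked=[1]
Op 14: conn=25 S1=10 S2=50 S3=73 blocked=[]

Answer: 25 10 50 73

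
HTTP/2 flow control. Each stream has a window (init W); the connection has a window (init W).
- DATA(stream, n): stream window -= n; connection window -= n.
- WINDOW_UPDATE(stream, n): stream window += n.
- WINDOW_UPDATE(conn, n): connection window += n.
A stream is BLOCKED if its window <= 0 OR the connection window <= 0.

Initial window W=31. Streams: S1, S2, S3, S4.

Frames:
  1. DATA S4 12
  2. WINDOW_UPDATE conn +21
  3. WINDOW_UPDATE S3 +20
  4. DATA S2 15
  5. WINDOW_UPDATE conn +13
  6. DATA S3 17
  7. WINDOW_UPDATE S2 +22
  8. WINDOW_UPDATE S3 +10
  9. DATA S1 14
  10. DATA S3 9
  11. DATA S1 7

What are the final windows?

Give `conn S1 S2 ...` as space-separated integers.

Op 1: conn=19 S1=31 S2=31 S3=31 S4=19 blocked=[]
Op 2: conn=40 S1=31 S2=31 S3=31 S4=19 blocked=[]
Op 3: conn=40 S1=31 S2=31 S3=51 S4=19 blocked=[]
Op 4: conn=25 S1=31 S2=16 S3=51 S4=19 blocked=[]
Op 5: conn=38 S1=31 S2=16 S3=51 S4=19 blocked=[]
Op 6: conn=21 S1=31 S2=16 S3=34 S4=19 blocked=[]
Op 7: conn=21 S1=31 S2=38 S3=34 S4=19 blocked=[]
Op 8: conn=21 S1=31 S2=38 S3=44 S4=19 blocked=[]
Op 9: conn=7 S1=17 S2=38 S3=44 S4=19 blocked=[]
Op 10: conn=-2 S1=17 S2=38 S3=35 S4=19 blocked=[1, 2, 3, 4]
Op 11: conn=-9 S1=10 S2=38 S3=35 S4=19 blocked=[1, 2, 3, 4]

Answer: -9 10 38 35 19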